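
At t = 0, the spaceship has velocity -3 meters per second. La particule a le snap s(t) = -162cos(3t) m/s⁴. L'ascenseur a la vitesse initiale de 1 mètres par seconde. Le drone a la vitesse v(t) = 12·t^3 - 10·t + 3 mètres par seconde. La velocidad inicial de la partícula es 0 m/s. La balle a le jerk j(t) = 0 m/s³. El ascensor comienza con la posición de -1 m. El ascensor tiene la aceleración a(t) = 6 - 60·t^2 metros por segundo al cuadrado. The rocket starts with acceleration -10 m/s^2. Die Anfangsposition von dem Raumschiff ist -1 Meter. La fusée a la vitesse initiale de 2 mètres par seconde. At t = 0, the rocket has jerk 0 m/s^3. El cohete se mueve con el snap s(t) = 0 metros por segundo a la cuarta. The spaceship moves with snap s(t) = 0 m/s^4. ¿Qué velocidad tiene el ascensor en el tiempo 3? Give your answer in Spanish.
Partiendo de la aceleración a(t) = 6 - 60·t^2, tomamos 1 antiderivada. La antiderivada de la aceleración es la velocidad. Usando v(0) = 1, obtenemos v(t) = -20·t^3 + 6·t + 1. Tenemos la velocidad v(t) = -20·t^3 + 6·t + 1. Sustituyendo t = 3: v(3) = -521.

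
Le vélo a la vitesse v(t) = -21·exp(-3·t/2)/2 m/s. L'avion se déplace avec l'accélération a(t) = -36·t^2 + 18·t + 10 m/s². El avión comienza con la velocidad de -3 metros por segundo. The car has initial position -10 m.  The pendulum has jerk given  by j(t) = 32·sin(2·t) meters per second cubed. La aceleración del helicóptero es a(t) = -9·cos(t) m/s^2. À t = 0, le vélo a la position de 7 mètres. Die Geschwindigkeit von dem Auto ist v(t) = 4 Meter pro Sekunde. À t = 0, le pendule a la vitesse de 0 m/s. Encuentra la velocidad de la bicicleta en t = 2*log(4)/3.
De la ecuación de la velocidad v(t) = -21·exp(-3·t/2)/2, sustituimos t = 2*log(4)/3 para obtener v = -21/8.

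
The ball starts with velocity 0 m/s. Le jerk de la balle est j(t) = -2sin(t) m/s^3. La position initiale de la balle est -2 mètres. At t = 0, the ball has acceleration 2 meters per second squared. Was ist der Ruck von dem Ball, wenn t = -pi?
Mit j(t) = -2·sin(t) und Einsetzen von t = -pi, finden wir j = 0.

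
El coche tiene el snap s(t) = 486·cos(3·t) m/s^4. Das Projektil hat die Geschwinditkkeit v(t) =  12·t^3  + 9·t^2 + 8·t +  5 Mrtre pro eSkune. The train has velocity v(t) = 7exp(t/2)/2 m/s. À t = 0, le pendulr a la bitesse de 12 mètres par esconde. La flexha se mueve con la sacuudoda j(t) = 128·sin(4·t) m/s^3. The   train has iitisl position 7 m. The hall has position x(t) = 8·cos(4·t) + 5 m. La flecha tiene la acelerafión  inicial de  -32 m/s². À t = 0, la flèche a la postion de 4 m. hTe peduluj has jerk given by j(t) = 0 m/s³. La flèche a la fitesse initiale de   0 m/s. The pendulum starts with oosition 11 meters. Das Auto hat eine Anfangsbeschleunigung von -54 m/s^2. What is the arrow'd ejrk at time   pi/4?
Using j(t) = 128·sin(4·t) and substituting t = pi/4, we find j = 0.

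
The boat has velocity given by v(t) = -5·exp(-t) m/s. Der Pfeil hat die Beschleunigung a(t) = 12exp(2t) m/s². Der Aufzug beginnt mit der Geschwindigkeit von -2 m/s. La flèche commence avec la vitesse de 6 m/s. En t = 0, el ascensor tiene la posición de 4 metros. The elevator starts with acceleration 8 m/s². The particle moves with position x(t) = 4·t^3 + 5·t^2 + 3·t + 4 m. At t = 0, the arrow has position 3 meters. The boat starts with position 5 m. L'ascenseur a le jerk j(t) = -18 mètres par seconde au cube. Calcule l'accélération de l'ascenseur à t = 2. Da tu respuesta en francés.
Pour résoudre ceci, nous devons prendre 1 intégrale de notre équation du jerk j(t) = -18. L'intégrale du jerk, avec a(0) = 8, donne l'accélération: a(t) = 8 - 18·t. En utilisant a(t) = 8 - 18·t et en substituant t = 2, nous trouvons a = -28.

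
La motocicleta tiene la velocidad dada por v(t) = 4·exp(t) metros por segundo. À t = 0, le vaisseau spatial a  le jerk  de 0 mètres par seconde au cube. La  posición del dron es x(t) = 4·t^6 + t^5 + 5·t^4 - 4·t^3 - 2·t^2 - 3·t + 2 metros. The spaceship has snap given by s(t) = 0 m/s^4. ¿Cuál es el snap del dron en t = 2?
Partiendo de la posición x(t) = 4·t^6 + t^5 + 5·t^4 - 4·t^3 - 2·t^2 - 3·t + 2, tomamos 4 derivadas. La derivada de la posición da la velocidad: v(t) = 24·t^5 + 5·t^4 + 20·t^3 - 12·t^2 - 4·t - 3. La derivada de la velocidad da la aceleración: a(t) = 120·t^4 + 20·t^3 + 60·t^2 - 24·t - 4. Derivando la aceleración, obtenemos la sacudida: j(t) = 480·t^3 + 60·t^2 + 120·t - 24. Derivando la sacudida, obtenemos el snap: s(t) = 1440·t^2 + 120·t + 120. Tenemos el snap s(t) = 1440·t^2 + 120·t + 120. Sustituyendo t = 2: s(2) = 6120.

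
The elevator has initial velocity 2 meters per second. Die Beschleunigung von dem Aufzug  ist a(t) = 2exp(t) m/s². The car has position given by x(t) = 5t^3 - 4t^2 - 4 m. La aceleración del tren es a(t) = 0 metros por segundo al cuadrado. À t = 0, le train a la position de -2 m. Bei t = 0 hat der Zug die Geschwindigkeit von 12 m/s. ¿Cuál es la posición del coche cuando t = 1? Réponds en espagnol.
Usando x(t) = 5·t^3 - 4·t^2 - 4 y sustituyendo t = 1, encontramos x = -3.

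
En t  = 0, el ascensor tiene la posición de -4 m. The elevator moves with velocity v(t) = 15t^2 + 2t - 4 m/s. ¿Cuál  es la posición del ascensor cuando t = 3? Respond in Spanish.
Necesitamos integrar nuestra ecuación de la velocidad v(t) = 15·t^2 + 2·t - 4 1 vez. Integrando la velocidad y usando la condición inicial x(0) = -4, obtenemos x(t) = 5·t^3 + t^2 - 4·t - 4. De la ecuación de la posición x(t) = 5·t^3 + t^2 - 4·t - 4, sustituimos t = 3 para obtener x = 128.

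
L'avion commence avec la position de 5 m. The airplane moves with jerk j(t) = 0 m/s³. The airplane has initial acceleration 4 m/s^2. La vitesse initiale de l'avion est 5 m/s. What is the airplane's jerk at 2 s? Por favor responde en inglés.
From the given jerk equation j(t) = 0, we substitute t = 2 to get j = 0.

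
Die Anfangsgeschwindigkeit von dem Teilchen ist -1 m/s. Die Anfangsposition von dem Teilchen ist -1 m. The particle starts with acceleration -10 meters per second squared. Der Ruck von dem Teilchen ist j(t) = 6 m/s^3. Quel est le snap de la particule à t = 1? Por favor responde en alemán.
Um dies zu lösen, müssen wir 1 Ableitung unserer Gleichung für den Ruck j(t) = 6 nehmen. Durch Ableiten von dem Ruck erhalten wir den Snap: s(t) = 0. Mit s(t) = 0 und Einsetzen von t = 1, finden wir s = 0.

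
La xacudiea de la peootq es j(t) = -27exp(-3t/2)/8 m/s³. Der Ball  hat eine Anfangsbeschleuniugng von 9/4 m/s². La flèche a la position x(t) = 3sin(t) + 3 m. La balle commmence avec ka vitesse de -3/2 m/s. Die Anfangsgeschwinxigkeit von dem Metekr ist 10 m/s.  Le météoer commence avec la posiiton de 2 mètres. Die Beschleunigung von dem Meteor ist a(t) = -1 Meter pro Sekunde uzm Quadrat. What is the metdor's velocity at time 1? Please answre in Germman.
Wir müssen unsere Gleichung für die Beschleunigung a(t) = -1 1-mal integrieren. Durch Integration von der Beschleunigung und Verwendung der Anfangsbedingung v(0) = 10, erhalten wir v(t) = 10 - t. Mit v(t) = 10 - t und Einsetzen von t = 1, finden wir v = 9.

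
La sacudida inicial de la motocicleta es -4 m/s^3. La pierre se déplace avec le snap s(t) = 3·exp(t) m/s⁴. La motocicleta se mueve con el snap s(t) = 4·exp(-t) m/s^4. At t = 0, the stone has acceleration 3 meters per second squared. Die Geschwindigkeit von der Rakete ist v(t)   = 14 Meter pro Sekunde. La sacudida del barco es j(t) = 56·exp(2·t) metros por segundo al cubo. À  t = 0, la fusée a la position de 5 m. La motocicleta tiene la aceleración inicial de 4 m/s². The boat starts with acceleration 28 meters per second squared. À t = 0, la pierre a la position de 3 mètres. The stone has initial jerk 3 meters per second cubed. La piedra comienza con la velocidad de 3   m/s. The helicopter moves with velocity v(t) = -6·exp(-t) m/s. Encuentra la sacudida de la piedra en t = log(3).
Debemos encontrar la antiderivada de nuestra ecuación del snap s(t) = 3·exp(t) 1 vez. Integrando el snap y usando la condición inicial j(0) = 3, obtenemos j(t) = 3·exp(t). Usando j(t) = 3·exp(t) y sustituyendo t = log(3), encontramos j = 9.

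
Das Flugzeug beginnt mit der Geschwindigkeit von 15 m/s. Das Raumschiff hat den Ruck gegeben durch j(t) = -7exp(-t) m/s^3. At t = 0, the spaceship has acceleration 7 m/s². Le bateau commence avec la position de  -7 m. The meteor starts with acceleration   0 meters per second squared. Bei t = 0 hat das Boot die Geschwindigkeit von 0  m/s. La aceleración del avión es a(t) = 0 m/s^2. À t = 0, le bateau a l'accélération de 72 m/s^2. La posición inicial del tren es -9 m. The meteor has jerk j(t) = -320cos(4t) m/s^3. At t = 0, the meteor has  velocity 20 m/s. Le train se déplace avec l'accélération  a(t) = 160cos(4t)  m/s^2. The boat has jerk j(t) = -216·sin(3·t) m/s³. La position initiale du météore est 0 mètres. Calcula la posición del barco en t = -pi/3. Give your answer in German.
Um dies zu lösen, müssen wir 3 Integrale unserer Gleichung für den Ruck j(t) = -216·sin(3·t) finden. Die Stammfunktion von dem Ruck ist die Beschleunigung. Mit a(0) = 72 erhalten wir a(t) = 72·cos(3·t). Mit ∫a(t)dt und Anwendung von v(0) = 0, finden wir v(t) = 24·sin(3·t). Die Stammfunktion von der Geschwindigkeit ist die Position. Mit x(0) = -7 erhalten wir x(t) = 1 - 8·cos(3·t). Aus der Gleichung für die Position x(t) = 1 - 8·cos(3·t), setzen wir t = -pi/3 ein und erhalten x = 9.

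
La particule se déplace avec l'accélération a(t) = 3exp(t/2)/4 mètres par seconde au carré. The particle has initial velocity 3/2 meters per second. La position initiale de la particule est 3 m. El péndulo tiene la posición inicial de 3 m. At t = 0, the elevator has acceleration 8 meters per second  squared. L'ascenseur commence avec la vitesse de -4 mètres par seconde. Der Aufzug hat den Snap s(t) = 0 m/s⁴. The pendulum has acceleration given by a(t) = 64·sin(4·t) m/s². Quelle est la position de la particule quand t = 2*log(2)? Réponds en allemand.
Wir müssen unsere Gleichung für die Beschleunigung a(t) = 3·exp(t/2)/4 2-mal integrieren. Durch Integration von der Beschleunigung und Verwendung der Anfangsbedingung v(0) = 3/2, erhalten wir v(t) = 3·exp(t/2)/2. Mit ∫v(t)dt und Anwendung von x(0) = 3, finden wir x(t) = 3·exp(t/2). Mit x(t) = 3·exp(t/2) und Einsetzen von t = 2*log(2), finden wir x = 6.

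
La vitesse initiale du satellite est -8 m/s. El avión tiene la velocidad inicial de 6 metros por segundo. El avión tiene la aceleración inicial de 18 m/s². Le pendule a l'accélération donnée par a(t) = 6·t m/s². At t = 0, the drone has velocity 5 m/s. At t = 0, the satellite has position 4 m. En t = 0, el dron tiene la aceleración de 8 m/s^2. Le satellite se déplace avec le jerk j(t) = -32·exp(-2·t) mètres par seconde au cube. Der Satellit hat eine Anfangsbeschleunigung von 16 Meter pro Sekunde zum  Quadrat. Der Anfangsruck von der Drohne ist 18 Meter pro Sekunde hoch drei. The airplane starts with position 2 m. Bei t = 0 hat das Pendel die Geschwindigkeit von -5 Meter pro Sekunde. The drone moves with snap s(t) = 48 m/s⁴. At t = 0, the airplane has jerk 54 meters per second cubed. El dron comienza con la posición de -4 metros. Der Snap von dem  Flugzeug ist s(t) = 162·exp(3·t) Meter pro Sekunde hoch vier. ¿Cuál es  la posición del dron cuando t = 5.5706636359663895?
Necesitamos integrar nuestra ecuación del snap s(t) = 48 4 veces. Tomando ∫s(t)dt y aplicando j(0) = 18, encontramos j(t) = 48·t + 18. La antiderivada de la sacudida, con a(0) = 8, da la aceleración: a(t) = 24·t^2 + 18·t + 8. Integrando la aceleración y usando la condición inicial v(0) = 5, obtenemos v(t) = 8·t^3 + 9·t^2 + 8·t + 5. La integral de la velocidad, con x(0) = -4, da la posición: x(t) = 2·t^4 + 3·t^3 + 4·t^2 + 5·t - 4. De la ecuación de la posición x(t) = 2·t^4 + 3·t^3 + 4·t^2 + 5·t - 4, sustituimos t = 5.5706636359663895 para obtener x = 2592.60035630433.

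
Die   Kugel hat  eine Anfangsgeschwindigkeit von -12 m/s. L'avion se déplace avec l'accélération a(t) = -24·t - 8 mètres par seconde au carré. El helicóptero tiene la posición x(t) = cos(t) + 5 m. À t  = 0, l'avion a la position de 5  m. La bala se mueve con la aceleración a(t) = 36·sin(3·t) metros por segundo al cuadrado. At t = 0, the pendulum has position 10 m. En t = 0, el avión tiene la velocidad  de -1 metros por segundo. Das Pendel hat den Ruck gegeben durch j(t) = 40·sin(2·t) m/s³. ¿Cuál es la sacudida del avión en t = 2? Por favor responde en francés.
Nous devons dériver notre équation de l'accélération a(t) = -24·t - 8 1 fois. En prenant d/dt de a(t), nous trouvons j(t) = -24. En utilisant j(t) = -24 et en substituant t = 2, nous trouvons j = -24.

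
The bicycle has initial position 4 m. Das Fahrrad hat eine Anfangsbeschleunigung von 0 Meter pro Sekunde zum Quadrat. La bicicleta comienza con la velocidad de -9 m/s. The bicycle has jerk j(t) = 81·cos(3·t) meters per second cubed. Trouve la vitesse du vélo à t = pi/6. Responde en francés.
Pour résoudre ceci, nous devons prendre 2 intégrales de notre équation du jerk j(t) = 81·cos(3·t). En intégrant le jerk et en utilisant la condition initiale a(0) = 0, nous obtenons a(t) = 27·sin(3·t). L'intégrale de l'accélération est la vitesse. En utilisant v(0) = -9, nous obtenons v(t) = -9·cos(3·t). De l'équation de la vitesse v(t) = -9·cos(3·t), nous substituons t = pi/6 pour obtenir v = 0.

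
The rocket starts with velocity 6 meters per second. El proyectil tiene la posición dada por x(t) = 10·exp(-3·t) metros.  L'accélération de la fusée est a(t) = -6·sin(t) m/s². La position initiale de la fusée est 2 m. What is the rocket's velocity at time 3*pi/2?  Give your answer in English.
To find the answer, we compute 1 antiderivative of a(t) = -6·sin(t). The integral of acceleration is velocity. Using v(0) = 6, we get v(t) = 6·cos(t). Using v(t) = 6·cos(t) and substituting t = 3*pi/2, we find v = 0.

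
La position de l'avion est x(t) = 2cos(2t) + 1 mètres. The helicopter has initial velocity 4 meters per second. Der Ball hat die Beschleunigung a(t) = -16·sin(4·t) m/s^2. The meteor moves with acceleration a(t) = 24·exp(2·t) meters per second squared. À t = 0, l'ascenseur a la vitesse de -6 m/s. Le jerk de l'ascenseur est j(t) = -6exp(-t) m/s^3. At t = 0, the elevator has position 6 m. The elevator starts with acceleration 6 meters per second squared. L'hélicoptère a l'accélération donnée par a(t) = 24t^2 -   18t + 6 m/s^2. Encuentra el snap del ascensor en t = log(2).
Debemos derivar nuestra ecuación de la sacudida j(t) = -6·exp(-t) 1 vez. Tomando d/dt de j(t), encontramos s(t) = 6·exp(-t). Usando s(t) = 6·exp(-t) y sustituyendo t = log(2), encontramos s = 3.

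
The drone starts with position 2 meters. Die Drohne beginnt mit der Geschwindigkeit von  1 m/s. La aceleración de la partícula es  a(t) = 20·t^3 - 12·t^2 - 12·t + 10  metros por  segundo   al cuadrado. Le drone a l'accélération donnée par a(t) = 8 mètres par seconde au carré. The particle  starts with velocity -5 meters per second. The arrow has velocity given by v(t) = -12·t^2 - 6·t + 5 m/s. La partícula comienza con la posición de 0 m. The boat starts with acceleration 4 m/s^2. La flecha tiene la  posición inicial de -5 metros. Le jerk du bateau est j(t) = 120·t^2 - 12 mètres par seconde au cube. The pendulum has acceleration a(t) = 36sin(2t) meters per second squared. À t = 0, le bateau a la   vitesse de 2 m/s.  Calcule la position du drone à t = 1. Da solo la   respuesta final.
La position à t = 1 est x = 7.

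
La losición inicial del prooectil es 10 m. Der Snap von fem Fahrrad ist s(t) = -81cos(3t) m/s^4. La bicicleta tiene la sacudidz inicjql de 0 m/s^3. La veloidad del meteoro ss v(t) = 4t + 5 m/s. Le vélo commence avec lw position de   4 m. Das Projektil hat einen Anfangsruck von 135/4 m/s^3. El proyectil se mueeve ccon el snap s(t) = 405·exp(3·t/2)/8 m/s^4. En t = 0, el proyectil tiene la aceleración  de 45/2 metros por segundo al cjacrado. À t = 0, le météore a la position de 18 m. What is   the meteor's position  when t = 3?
We must find the antiderivative of our velocity equation v(t) = 4·t + 5 1 time. Integrating velocity and using the initial condition x(0) = 18, we get x(t) = 2·t^2 + 5·t + 18. Using x(t) = 2·t^2 + 5·t + 18 and substituting t = 3, we find x = 51.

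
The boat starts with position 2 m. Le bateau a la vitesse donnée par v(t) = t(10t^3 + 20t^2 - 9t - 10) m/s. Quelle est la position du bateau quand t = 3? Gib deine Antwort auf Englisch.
We must find the antiderivative of our velocity equation v(t) = t·(10·t^3 + 20·t^2 - 9·t - 10) 1 time. Integrating velocity and using the initial condition x(0) = 2, we get x(t) = 2·t^5 + 5·t^4 - 3·t^3 - 5·t^2 + 2. Using x(t) = 2·t^5 + 5·t^4 - 3·t^3 - 5·t^2 + 2 and substituting t = 3, we find x = 767.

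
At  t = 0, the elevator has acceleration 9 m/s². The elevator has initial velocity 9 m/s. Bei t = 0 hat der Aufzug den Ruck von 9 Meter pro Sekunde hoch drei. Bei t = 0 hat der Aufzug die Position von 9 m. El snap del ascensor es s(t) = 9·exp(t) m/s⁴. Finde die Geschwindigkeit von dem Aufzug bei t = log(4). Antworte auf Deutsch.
Wir müssen unsere Gleichung für den Snap s(t) = 9·exp(t) 3-mal integrieren. Durch Integration von dem Snap und Verwendung der Anfangsbedingung j(0) = 9, erhalten wir j(t) = 9·exp(t). Die Stammfunktion von dem Ruck, mit a(0) = 9, ergibt die Beschleunigung: a(t) = 9·exp(t). Durch Integration von der Beschleunigung und Verwendung der Anfangsbedingung v(0) = 9, erhalten wir v(t) = 9·exp(t). Aus der Gleichung für die Geschwindigkeit v(t) = 9·exp(t), setzen wir t = log(4) ein und erhalten v = 36.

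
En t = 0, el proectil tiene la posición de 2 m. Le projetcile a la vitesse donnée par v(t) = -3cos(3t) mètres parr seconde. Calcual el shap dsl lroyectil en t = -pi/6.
Debemos derivar nuestra ecuación de la velocidad v(t) = -3·cos(3·t) 3 veces. Tomando d/dt de v(t), encontramos a(t) = 9·sin(3·t). La derivada de la aceleración da la sacudida: j(t) = 27·cos(3·t). La derivada de la sacudida da el snap: s(t) = -81·sin(3·t). De la ecuación del snap s(t) = -81·sin(3·t), sustituimos t = -pi/6 para obtener s = 81.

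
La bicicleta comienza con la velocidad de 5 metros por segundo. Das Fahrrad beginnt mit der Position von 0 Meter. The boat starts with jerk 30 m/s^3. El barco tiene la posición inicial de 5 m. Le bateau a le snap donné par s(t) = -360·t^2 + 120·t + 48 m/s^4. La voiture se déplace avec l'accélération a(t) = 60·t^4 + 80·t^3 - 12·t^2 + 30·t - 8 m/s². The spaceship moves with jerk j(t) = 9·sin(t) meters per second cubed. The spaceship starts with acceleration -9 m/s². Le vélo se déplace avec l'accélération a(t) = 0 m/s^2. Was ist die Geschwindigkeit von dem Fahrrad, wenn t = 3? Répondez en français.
En partant de l'accélération a(t) = 0, nous prenons 1 primitive. La primitive de l'accélération est la vitesse. En utilisant v(0) = 5, nous obtenons v(t) = 5. Nous avons la vitesse v(t) = 5. En substituant t = 3: v(3) = 5.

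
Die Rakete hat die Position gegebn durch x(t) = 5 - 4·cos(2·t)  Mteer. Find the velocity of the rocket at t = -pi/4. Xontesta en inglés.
To solve this, we need to take 1 derivative of our position equation x(t) = 5 - 4·cos(2·t). Differentiating position, we get velocity: v(t) = 8·sin(2·t). Using v(t) = 8·sin(2·t) and substituting t = -pi/4, we find v = -8.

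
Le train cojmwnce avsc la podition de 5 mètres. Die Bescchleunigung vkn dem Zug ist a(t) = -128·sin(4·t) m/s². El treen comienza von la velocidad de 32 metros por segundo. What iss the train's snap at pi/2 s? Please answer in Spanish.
Para resolver esto, necesitamos tomar 2 derivadas de nuestra ecuación de la aceleración a(t) = -128·sin(4·t). La derivada de la aceleración da la sacudida: j(t) = -512·cos(4·t). Tomando d/dt de j(t), encontramos s(t) = 2048·sin(4·t). Usando s(t) = 2048·sin(4·t) y sustituyendo t = pi/2, encontramos s = 0.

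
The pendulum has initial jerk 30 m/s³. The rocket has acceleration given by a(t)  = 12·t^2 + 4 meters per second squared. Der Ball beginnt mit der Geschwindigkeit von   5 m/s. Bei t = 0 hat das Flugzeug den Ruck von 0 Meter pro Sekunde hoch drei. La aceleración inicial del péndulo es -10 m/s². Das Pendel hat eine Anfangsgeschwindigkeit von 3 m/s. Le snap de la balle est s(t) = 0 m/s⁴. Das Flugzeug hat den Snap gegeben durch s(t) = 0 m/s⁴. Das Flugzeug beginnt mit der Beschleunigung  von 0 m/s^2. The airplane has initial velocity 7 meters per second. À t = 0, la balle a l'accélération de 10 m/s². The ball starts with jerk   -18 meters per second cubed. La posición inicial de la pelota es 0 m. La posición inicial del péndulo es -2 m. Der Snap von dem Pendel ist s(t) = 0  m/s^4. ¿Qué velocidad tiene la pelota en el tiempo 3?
Debemos encontrar la integral de nuestra ecuación del snap s(t) = 0 3 veces. La integral del snap es la sacudida. Usando j(0) = -18, obtenemos j(t) = -18. La antiderivada de la sacudida es la aceleración. Usando a(0) = 10, obtenemos a(t) = 10 - 18·t. La antiderivada de la aceleración, con v(0) = 5, da la velocidad: v(t) = -9·t^2 + 10·t + 5. Usando v(t) = -9·t^2 + 10·t + 5 y sustituyendo t = 3, encontramos v = -46.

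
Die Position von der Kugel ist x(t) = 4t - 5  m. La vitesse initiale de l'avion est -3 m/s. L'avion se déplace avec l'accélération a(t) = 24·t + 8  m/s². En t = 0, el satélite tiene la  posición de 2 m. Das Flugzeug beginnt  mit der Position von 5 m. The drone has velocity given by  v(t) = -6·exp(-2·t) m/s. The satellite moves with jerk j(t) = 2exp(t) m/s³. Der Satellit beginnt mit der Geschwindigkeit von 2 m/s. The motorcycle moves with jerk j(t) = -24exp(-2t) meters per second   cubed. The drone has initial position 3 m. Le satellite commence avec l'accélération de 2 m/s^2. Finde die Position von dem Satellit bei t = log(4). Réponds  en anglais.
We must find the antiderivative of our jerk equation j(t) = 2·exp(t) 3 times. The integral of jerk, with a(0) = 2, gives acceleration: a(t) = 2·exp(t). Taking ∫a(t)dt and applying v(0) = 2, we find v(t) = 2·exp(t). Integrating velocity and using the initial condition x(0) = 2, we get x(t) = 2·exp(t). We have position x(t) = 2·exp(t). Substituting t = log(4): x(log(4)) = 8.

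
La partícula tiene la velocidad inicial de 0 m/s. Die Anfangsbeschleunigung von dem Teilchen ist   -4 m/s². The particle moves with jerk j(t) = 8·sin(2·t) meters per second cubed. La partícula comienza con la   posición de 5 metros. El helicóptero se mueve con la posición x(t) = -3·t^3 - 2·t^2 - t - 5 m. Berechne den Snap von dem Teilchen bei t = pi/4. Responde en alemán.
Ausgehend von dem Ruck j(t) = 8·sin(2·t), nehmen wir 1 Ableitung. Durch Ableiten von dem Ruck erhalten wir den Snap: s(t) = 16·cos(2·t). Mit s(t) = 16·cos(2·t) und Einsetzen von t = pi/4, finden wir s = 0.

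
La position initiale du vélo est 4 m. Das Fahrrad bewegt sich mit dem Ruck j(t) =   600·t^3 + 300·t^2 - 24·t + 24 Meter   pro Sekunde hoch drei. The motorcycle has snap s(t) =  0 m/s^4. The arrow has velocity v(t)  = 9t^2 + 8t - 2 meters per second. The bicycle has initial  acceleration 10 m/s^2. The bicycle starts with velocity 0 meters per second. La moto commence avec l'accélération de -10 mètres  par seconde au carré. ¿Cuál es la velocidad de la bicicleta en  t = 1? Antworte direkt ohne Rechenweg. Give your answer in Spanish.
v(1) = 73.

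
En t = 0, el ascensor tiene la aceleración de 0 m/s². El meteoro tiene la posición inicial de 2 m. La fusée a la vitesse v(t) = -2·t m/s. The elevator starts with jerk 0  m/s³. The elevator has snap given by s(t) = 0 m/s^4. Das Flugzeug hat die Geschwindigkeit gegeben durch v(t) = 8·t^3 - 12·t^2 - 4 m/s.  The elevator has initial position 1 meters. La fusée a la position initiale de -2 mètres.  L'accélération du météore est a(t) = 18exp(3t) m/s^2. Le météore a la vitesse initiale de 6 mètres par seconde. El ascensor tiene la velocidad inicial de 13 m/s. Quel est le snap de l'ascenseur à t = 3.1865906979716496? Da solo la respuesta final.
À t = 3.1865906979716496, s = 0.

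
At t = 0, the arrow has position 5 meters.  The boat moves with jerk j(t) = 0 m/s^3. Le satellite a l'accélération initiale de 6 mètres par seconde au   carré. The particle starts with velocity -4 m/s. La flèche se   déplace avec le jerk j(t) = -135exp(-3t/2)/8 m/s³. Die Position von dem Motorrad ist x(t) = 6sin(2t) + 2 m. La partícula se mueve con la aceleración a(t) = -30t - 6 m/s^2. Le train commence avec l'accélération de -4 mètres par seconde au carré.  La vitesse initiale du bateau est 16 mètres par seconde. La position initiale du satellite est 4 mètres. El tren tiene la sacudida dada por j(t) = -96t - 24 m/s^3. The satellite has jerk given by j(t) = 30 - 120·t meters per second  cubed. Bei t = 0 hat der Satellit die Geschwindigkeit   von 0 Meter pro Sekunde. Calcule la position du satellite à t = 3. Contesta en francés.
Nous devons trouver la primitive de notre équation du jerk j(t) = 30 - 120·t 3 fois. La primitive du jerk est l'accélération. En utilisant a(0) = 6, nous obtenons a(t) = -60·t^2 + 30·t + 6. L'intégrale de l'accélération, avec v(0) = 0, donne la vitesse: v(t) = t·(-20·t^2 + 15·t + 6). En intégrant la vitesse et en utilisant la condition initiale x(0) = 4, nous obtenons x(t) = -5·t^4 + 5·t^3 + 3·t^2 + 4. En utilisant x(t) = -5·t^4 + 5·t^3 + 3·t^2 + 4 et en substituant t = 3, nous trouvons x = -239.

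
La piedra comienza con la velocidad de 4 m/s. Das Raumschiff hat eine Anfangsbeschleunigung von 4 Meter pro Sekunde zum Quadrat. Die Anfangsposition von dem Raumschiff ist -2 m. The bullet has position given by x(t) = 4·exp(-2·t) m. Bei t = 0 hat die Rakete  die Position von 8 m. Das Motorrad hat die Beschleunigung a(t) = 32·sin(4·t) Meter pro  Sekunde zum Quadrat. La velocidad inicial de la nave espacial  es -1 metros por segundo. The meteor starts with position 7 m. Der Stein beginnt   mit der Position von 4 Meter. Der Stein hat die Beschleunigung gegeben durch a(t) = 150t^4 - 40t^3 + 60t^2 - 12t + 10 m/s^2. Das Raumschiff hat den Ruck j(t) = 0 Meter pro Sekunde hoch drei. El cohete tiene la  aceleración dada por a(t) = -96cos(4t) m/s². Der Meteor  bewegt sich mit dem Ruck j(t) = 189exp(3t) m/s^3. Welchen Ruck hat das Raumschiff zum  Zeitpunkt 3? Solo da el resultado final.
Der Ruck bei t = 3 ist j = 0.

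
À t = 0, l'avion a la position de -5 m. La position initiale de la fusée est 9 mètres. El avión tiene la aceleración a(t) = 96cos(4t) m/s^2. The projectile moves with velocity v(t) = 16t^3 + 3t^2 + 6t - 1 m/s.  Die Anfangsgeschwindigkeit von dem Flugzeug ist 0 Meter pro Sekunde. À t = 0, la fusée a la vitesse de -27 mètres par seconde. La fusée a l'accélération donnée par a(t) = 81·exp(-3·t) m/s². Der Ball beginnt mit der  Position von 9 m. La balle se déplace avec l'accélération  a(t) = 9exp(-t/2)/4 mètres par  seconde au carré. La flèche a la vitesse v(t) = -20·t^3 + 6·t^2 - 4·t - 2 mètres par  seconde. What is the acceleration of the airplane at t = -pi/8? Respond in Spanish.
Usando a(t) = 96·cos(4·t) y sustituyendo t = -pi/8, encontramos a = 0.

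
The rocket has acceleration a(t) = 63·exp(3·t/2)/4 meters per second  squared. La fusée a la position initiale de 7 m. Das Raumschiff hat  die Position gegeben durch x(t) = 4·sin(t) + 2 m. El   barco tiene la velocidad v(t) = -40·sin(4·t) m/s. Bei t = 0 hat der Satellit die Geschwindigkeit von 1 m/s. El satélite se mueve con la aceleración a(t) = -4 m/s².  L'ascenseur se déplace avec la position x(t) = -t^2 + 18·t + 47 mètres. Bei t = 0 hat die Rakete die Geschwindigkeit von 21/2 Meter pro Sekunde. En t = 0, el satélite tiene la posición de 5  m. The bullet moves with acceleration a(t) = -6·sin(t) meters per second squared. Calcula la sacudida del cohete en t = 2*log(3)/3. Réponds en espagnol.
Para resolver esto, necesitamos tomar 1 derivada de nuestra ecuación de la aceleración a(t) = 63·exp(3·t/2)/4. Tomando d/dt de a(t), encontramos j(t) = 189·exp(3·t/2)/8. De la ecuación de la sacudida j(t) = 189·exp(3·t/2)/8, sustituimos t = 2*log(3)/3 para obtener j = 567/8.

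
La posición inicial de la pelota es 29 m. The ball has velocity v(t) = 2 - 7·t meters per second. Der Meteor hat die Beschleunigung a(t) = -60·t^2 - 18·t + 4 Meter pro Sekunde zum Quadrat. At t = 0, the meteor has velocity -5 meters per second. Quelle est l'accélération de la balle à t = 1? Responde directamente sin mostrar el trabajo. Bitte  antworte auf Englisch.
The answer is -7.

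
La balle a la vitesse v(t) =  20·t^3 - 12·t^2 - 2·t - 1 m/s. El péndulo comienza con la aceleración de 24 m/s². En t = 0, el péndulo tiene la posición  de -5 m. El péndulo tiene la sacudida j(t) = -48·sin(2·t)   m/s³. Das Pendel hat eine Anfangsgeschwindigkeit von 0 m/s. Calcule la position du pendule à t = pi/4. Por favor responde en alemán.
Wir müssen unsere Gleichung für den Ruck j(t) = -48·sin(2·t) 3-mal integrieren. Mit ∫j(t)dt und Anwendung von a(0) = 24, finden wir a(t) = 24·cos(2·t). Durch Integration von der Beschleunigung und Verwendung der Anfangsbedingung v(0) = 0, erhalten wir v(t) = 12·sin(2·t). Mit ∫v(t)dt und Anwendung von x(0) = -5, finden wir x(t) = 1 - 6·cos(2·t). Aus der Gleichung für die Position x(t) = 1 - 6·cos(2·t), setzen wir t = pi/4 ein und erhalten x = 1.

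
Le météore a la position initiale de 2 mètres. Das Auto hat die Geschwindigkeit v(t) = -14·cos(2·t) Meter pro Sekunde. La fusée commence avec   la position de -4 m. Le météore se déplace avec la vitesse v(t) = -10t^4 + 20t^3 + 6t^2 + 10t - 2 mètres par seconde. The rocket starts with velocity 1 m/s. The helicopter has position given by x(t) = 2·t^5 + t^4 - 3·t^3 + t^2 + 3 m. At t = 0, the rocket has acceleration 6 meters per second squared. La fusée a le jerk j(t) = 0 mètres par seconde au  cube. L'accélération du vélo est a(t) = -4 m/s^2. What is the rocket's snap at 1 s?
We must differentiate our jerk equation j(t) = 0 1 time. Taking d/dt of j(t), we find s(t) = 0. We have snap s(t) = 0. Substituting t = 1: s(1) = 0.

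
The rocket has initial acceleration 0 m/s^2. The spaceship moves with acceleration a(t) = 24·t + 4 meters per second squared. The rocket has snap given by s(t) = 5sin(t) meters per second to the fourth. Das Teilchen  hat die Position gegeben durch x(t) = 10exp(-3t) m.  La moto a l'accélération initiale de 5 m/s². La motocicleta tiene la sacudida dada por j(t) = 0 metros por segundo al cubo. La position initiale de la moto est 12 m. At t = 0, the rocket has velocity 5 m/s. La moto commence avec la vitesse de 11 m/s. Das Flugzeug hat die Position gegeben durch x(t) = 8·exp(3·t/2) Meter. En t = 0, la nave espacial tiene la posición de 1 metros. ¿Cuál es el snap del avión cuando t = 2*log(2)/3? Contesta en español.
Para resolver esto, necesitamos tomar 4 derivadas de nuestra ecuación de la posición x(t) = 8·exp(3·t/2). La derivada de la posición da la velocidad: v(t) = 12·exp(3·t/2). Derivando la velocidad, obtenemos la aceleración: a(t) = 18·exp(3·t/2). Tomando d/dt de a(t), encontramos j(t) = 27·exp(3·t/2). Tomando d/dt de j(t), encontramos s(t) = 81·exp(3·t/2)/2. Tenemos el snap s(t) = 81·exp(3·t/2)/2. Sustituyendo t = 2*log(2)/3: s(2*log(2)/3) = 81.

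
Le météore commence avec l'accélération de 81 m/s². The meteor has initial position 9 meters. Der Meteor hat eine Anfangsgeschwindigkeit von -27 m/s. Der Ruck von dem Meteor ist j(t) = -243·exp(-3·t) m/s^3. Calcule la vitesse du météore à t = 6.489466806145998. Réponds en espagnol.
Necesitamos integrar nuestra ecuación de la sacudida j(t) = -243·exp(-3·t) 2 veces. Integrando la sacudida y usando la condición inicial a(0) = 81, obtenemos a(t) = 81·exp(-3·t). Integrando la aceleración y usando la condición inicial v(0) = -27, obtenemos v(t) = -27·exp(-3·t). De la ecuación de la velocidad v(t) = -27·exp(-3·t), sustituimos t = 6.489466806145998 para obtener v = -9.46988905316706E-8.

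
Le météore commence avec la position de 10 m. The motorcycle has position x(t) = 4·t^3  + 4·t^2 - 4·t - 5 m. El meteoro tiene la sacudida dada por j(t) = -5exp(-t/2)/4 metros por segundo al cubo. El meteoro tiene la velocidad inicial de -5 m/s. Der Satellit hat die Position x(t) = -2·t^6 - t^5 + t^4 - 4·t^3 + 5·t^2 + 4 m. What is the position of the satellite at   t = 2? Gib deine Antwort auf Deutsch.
Aus der Gleichung für die Position x(t) = -2·t^6 - t^5 + t^4 - 4·t^3 + 5·t^2 + 4, setzen wir t = 2 ein und erhalten x = -152.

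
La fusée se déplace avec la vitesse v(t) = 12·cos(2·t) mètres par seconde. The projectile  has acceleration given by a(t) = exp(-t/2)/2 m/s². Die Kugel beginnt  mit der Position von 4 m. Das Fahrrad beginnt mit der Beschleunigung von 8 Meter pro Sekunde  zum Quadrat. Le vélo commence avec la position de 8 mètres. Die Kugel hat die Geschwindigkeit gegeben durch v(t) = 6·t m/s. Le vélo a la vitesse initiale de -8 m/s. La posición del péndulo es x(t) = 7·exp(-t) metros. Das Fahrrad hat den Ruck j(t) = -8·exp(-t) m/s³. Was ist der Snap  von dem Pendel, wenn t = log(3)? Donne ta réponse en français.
Nous devons dériver notre équation de la position x(t) = 7·exp(-t) 4 fois. La dérivée de la position donne la vitesse: v(t) = -7·exp(-t). En prenant d/dt de v(t), nous trouvons a(t) = 7·exp(-t). En dérivant l'accélération, nous obtenons le jerk: j(t) = -7·exp(-t). La dérivée du jerk donne le snap: s(t) = 7·exp(-t). De l'équation du snap s(t) = 7·exp(-t), nous substituons t = log(3) pour obtenir s = 7/3.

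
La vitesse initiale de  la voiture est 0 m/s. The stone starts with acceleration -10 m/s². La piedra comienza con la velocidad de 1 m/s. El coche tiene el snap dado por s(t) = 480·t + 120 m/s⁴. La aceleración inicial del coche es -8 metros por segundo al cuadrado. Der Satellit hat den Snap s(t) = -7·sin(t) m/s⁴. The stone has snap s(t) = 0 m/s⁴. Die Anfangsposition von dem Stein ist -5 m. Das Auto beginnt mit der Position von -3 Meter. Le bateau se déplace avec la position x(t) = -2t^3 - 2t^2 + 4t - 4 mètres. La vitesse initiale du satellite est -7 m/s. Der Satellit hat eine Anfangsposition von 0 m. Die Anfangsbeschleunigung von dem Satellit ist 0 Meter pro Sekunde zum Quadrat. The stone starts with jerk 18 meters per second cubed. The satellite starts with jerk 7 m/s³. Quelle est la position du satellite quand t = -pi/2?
Nous devons trouver la primitive de notre équation du snap s(t) = -7·sin(t) 4 fois. En intégrant le snap et en utilisant la condition initiale j(0) = 7, nous obtenons j(t) = 7·cos(t). La primitive du jerk, avec a(0) = 0, donne l'accélération: a(t) = 7·sin(t). En prenant ∫a(t)dt et en appliquant v(0) = -7, nous trouvons v(t) = -7·cos(t). La primitive de la vitesse, avec x(0) = 0, donne la position: x(t) = -7·sin(t). En utilisant x(t) = -7·sin(t) et en substituant t = -pi/2, nous trouvons x = 7.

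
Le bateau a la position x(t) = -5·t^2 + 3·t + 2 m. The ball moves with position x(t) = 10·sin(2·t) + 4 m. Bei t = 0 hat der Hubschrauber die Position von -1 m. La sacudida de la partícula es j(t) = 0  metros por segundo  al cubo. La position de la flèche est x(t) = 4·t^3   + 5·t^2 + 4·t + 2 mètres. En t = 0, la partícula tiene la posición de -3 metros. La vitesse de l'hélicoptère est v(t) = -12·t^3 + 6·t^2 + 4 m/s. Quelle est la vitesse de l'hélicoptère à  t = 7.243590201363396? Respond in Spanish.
Usando v(t) = -12·t^3 + 6·t^2 + 4 y sustituyendo t = 7.243590201363396, encontramos v = -4242.00168465831.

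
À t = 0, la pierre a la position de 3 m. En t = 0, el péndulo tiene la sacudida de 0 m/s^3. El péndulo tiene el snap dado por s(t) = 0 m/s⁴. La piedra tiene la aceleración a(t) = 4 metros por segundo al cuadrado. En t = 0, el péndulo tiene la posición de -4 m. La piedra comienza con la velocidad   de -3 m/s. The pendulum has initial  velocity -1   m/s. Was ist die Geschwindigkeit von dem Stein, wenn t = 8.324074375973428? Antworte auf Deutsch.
Wir müssen die Stammfunktion unserer Gleichung für die Beschleunigung a(t) = 4 1-mal finden. Durch Integration von der Beschleunigung und Verwendung der Anfangsbedingung v(0) = -3, erhalten wir v(t) = 4·t - 3. Mit v(t) = 4·t - 3 und Einsetzen von t = 8.324074375973428, finden wir v = 30.2962975038937.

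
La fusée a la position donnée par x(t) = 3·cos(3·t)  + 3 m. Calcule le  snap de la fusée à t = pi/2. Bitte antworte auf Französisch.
En partant de la position x(t) = 3·cos(3·t) + 3, nous prenons 4 dérivées. En dérivant la position, nous obtenons la vitesse: v(t) = -9·sin(3·t). En prenant d/dt de v(t), nous trouvons a(t) = -27·cos(3·t). En prenant d/dt de a(t), nous trouvons j(t) = 81·sin(3·t). En dérivant le jerk, nous obtenons le snap: s(t) = 243·cos(3·t). Nous avons le snap s(t) = 243·cos(3·t). En substituant t = pi/2: s(pi/2) = 0.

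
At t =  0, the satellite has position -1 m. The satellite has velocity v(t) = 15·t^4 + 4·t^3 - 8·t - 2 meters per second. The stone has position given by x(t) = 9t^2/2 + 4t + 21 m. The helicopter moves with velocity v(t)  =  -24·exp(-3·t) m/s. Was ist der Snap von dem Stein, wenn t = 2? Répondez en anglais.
Starting from position x(t) = 9·t^2/2 + 4·t + 21, we take 4 derivatives. Taking d/dt of x(t), we find v(t) = 9·t + 4. Taking d/dt of v(t), we find a(t) = 9. The derivative of acceleration gives jerk: j(t) = 0. The derivative of jerk gives snap: s(t) = 0. From the given snap equation s(t) = 0, we substitute t = 2 to get s = 0.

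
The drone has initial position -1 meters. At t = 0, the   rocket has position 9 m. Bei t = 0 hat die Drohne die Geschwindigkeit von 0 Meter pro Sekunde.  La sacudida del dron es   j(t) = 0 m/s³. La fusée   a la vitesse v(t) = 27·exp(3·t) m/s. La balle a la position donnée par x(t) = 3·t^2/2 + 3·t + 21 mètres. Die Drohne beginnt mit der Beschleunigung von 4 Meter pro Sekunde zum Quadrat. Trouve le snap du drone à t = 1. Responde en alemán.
Um dies zu lösen, müssen wir 1 Ableitung unserer Gleichung für den Ruck j(t) = 0 nehmen. Mit d/dt von j(t) finden wir s(t) = 0. Aus der Gleichung für den Snap s(t) = 0, setzen wir t = 1 ein und erhalten s = 0.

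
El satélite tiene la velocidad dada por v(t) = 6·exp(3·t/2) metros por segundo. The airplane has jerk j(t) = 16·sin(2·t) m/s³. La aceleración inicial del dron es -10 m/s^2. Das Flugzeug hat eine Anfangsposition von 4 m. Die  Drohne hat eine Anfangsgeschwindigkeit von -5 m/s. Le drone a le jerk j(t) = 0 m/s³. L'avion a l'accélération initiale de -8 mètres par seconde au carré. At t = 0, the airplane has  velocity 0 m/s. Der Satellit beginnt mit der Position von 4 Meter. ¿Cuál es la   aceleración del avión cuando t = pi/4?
Para resolver esto, necesitamos tomar 1 integral de nuestra ecuación de la sacudida j(t) = 16·sin(2·t). Integrando la sacudida y usando la condición inicial a(0) = -8, obtenemos a(t) = -8·cos(2·t). Tenemos la aceleración a(t) = -8·cos(2·t). Sustituyendo t = pi/4: a(pi/4) = 0.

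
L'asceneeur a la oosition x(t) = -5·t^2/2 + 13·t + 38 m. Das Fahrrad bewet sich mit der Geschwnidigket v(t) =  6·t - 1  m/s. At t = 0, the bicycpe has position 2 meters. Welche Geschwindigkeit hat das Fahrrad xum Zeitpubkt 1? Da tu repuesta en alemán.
Mit v(t) = 6·t - 1 und Einsetzen von t = 1, finden wir v = 5.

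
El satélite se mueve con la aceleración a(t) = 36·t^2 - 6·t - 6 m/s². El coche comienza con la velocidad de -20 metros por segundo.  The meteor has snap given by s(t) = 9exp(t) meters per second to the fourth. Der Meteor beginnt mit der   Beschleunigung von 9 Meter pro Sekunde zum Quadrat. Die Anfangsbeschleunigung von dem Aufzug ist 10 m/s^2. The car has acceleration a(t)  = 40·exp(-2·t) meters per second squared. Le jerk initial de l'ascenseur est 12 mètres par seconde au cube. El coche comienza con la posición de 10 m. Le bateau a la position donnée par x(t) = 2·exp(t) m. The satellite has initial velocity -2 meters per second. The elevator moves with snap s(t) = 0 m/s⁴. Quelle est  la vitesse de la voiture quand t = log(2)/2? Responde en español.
Necesitamos integrar nuestra ecuación de la aceleración a(t) = 40·exp(-2·t) 1 vez. Integrando la aceleración y usando la condición inicial v(0) = -20, obtenemos v(t) = -20·exp(-2·t). Usando v(t) = -20·exp(-2·t) y sustituyendo t = log(2)/2, encontramos v = -10.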